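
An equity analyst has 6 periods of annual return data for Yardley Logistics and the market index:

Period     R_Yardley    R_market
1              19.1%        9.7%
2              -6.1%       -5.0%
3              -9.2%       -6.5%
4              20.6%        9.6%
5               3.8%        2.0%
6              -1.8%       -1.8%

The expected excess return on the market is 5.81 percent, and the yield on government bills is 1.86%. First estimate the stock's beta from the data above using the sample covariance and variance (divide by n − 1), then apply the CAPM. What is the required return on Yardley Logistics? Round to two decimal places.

Mean R_i = (19.1 − 6.1 − 9.2 + 20.6 + 3.8 − 1.8) / 6 = 4.4000%
Mean R_m = (9.7 − 5.0 − 6.5 + 9.6 + 2.0 − 1.8) / 6 = 1.3333%
Σ(R_i − R̄_i)(R_m − R̄_m) = 448.9700  ⇒  Cov = 448.9700 / 5 = 89.7940
Σ(R_m − R̄_m)² = 250.0733  ⇒  Var(R_m) = 250.0733 / 5 = 50.0147
β = Cov / Var(R_m) = 89.7940 / 50.0147 = 1.7954
E(R) = R_f + β × MRP = 1.86% + 1.7954 × 5.81% = 12.29%

12.29%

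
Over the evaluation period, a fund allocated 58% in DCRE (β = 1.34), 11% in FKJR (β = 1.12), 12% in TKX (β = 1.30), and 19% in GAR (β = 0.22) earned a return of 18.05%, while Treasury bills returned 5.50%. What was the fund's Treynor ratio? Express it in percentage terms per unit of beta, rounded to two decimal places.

β_P = 0.58×1.34 + 0.11×1.12 + 0.12×1.30 + 0.19×0.22 = 1.0982
Treynor = (R_P − R_f) / β_P = (18.05% − 5.50%) / 1.0982 = 12.55% / 1.0982 = 11.43%

11.43%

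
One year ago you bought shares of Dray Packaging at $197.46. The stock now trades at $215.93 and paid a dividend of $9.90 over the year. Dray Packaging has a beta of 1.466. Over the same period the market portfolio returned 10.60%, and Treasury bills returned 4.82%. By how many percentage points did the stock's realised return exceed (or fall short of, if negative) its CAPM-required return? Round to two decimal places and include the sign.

+1.07%

Realised HPR = (P1 + D1 − P0) / P0 = (215.93 + 9.90 − 197.46) / 197.46 = 28.37 / 197.46 = 14.3675%
MRP = 10.60% − 4.82% = 5.78%
CAPM required = R_f + β·MRP = 4.82% + 1.466 × 5.78% = 13.29348%
α = realised − required = 14.3675% − 13.29348% = +1.07%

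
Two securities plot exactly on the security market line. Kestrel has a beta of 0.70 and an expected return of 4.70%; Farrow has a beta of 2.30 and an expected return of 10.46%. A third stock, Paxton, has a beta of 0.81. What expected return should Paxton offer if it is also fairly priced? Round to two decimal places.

5.10%

MRP (SML slope) = (10.46% − 4.70%) / (2.30 − 0.70) = 5.76% / 1.60 = 3.6000%
R_f (intercept) = 4.70% − 0.70 × 3.6000% = 2.1800%
E(R_Paxton) = R_f + β × MRP = 2.1800% + 0.81 × 3.6000% = 5.10%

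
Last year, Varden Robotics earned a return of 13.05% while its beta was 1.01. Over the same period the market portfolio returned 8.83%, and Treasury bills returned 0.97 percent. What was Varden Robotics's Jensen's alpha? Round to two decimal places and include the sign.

+4.14%

Market excess return = 8.83% − 0.97% = 7.86%
CAPM benchmark = R_f + β(R_m − R_f) = 0.97% + 1.01 × 7.86% = 8.9086%
α = actual − benchmark = 13.05% − 8.9086% = +4.14%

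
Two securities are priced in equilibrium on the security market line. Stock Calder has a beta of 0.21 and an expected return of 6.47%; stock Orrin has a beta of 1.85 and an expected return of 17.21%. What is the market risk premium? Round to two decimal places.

6.55%

Both satisfy E(R) = R_f + β·MRP, so the slope of the SML is
MRP = (17.21% − 6.47%) / (1.85 − 0.21) = 10.74% / 1.64 = 6.5488%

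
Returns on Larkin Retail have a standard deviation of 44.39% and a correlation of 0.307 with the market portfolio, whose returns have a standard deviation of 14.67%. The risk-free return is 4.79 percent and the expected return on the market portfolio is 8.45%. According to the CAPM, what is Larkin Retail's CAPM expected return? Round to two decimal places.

β = ρ × σ_i / σ_m = 0.307 × 44.39% / 14.67% = 0.9290
MRP = 8.45% − 4.79% = 3.66%
E(R) = 4.79% + 0.9290 × 3.66% = 8.19%

8.19%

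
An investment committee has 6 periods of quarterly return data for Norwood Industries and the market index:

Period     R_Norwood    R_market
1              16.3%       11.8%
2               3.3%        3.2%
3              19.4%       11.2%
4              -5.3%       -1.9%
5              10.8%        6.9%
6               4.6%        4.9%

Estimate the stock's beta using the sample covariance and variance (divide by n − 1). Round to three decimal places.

Mean R_i = (16.3 + 3.3 + 19.4 − 5.3 + 10.8 + 4.6) / 6 = 8.1833%
Mean R_m = (11.8 + 3.2 + 11.2 − 1.9 + 6.9 + 4.9) / 6 = 6.0167%
Σ(R_i − R̄_i)(R_m − R̄_m) = 231.8917  ⇒  Cov = 231.8917 / 5 = 46.3783
Σ(R_m − R̄_m)² = 132.9483  ⇒  Var(R_m) = 132.9483 / 5 = 26.5897
β = Cov / Var(R_m) = 46.3783 / 26.5897 = 1.7442

1.744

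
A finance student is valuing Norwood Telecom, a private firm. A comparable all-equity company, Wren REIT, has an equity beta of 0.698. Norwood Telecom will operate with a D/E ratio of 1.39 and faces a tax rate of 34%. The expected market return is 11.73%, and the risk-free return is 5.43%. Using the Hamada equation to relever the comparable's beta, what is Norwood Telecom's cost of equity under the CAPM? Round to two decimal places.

β_L = β_U × [1 + (1 − t)(D/E)] = 0.698 × [1 + (1 − 0.34) × 1.39]
    = 0.698 × [1 + 0.66 × 1.39] = 0.698 × 1.9174 = 1.3383
MRP = 11.73% − 5.43% = 6.30%
E(R) = R_f + β_L × MRP = 5.43% + 1.3383 × 6.30% = 13.86%

13.86%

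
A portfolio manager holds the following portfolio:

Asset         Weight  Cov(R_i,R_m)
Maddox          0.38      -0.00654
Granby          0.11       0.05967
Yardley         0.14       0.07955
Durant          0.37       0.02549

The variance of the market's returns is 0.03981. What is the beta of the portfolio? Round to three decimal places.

0.619

β_Maddox = -0.00654 / 0.03981 = -0.1643
β_Granby = 0.05967 / 0.03981 = 1.4989
β_Yardley = 0.07955 / 0.03981 = 1.9982
β_Durant = 0.02549 / 0.03981 = 0.6403
β_P = Σ w_i β_i = 0.38×-0.1643 + 0.11×1.4989 + 0.14×1.9982 + 0.37×0.6403 = 0.6191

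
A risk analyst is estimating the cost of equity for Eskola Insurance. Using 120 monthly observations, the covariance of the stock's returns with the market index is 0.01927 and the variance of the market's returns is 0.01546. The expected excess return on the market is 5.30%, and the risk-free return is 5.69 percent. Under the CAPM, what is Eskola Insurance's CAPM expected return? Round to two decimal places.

β = Cov(R_i, R_m) / Var(R_m) = 0.01927 / 0.01546 = 1.2464
E(R) = R_f + β × MRP = 5.69% + 1.2464 × 5.30% = 12.30%

12.30%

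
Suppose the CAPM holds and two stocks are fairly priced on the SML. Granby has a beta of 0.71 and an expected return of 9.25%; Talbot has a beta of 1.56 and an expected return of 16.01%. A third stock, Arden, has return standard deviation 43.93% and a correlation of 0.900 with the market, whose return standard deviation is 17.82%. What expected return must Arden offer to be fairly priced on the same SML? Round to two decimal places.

MRP = (16.01% − 9.25%) / (1.56 − 0.71) = 7.9529%
R_f = 9.25% − 0.71 × 7.9529% = 3.6034%
β_Arden = ρ·σ_i/σ_m = 0.900 × 43.93 / 17.82 = 2.2187
E(R_Arden) = R_f + β × MRP = 3.6034% + 2.2187 × 7.9529% = 21.25%

21.25%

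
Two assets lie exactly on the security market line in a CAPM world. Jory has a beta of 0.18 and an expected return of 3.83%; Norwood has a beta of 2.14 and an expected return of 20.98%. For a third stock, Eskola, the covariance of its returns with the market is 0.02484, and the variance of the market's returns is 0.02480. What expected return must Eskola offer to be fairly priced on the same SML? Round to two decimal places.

11.02%

MRP = (20.98% − 3.83%) / (2.14 − 0.18) = 8.7500%
R_f = 3.83% − 0.18 × 8.7500% = 2.2550%
β_Eskola = Cov / Var(R_m) = 0.02484 / 0.02480 = 1.0016
E(R_Eskola) = R_f + β × MRP = 2.2550% + 1.0016 × 8.7500% = 11.02%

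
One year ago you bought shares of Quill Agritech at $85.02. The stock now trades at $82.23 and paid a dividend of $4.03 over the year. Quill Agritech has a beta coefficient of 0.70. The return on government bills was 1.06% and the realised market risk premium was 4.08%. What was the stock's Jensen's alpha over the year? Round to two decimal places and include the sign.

-2.46%

Realised HPR = (P1 + D1 − P0) / P0 = (82.23 + 4.03 − 85.02) / 85.02 = 1.24 / 85.02 = 1.4585%
CAPM required = R_f + β·MRP = 1.06% + 0.70 × 4.08% = 3.9160%
α = realised − required = 1.4585% − 3.9160% = -2.46%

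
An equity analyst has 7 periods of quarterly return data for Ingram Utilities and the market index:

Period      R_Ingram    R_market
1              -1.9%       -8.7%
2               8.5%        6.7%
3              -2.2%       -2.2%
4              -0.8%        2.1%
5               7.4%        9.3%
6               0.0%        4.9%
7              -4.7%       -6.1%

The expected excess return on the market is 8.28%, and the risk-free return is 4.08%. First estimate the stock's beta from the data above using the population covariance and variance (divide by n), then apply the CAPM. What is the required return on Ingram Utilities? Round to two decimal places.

Mean R_i = (-1.9 + 8.5 − 2.2 − 0.8 + 7.4 + 0.0 − 4.7) / 7 = 0.9000%
Mean R_m = (-8.7 + 6.7 − 2.2 + 2.1 + 9.3 + 4.9 − 6.1) / 7 = 0.8571%
Σ(R_i − R̄_i)(R_m − R̄_m) = 168.7300  ⇒  Cov = 168.7300 / 7 = 24.1043
Σ(R_m − R̄_m)² = 272.3971  ⇒  Var(R_m) = 272.3971 / 7 = 38.9139
β = Cov / Var(R_m) = 24.1043 / 38.9139 = 0.6194
E(R) = R_f + β × MRP = 4.08% + 0.6194 × 8.28% = 9.21%

9.21%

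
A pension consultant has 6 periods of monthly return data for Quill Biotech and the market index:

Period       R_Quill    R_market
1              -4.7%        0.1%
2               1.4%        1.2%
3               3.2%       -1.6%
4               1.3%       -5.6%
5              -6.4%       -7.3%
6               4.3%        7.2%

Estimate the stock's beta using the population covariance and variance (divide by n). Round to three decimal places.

0.488

Mean R_i = (-4.7 + 1.4 + 3.2 + 1.3 − 6.4 + 4.3) / 6 = -0.1500%
Mean R_m = (0.1 + 1.2 − 1.6 − 5.6 − 7.3 + 7.2) / 6 = -1.0000%
Σ(R_i − R̄_i)(R_m − R̄_m) = 65.5900  ⇒  Cov = 65.5900 / 6 = 10.9317
Σ(R_m − R̄_m)² = 134.5000  ⇒  Var(R_m) = 134.5000 / 6 = 22.4167
β = Cov / Var(R_m) = 10.9317 / 22.4167 = 0.4877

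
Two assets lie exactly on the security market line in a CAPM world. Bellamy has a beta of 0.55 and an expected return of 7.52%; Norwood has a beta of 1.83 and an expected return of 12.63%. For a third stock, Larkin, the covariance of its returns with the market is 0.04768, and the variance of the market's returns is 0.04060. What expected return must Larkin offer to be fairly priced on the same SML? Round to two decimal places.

MRP = (12.63% − 7.52%) / (1.83 − 0.55) = 3.9922%
R_f = 7.52% − 0.55 × 3.9922% = 5.3243%
β_Larkin = Cov / Var(R_m) = 0.04768 / 0.04060 = 1.1744
E(R_Larkin) = R_f + β × MRP = 5.3243% + 1.1744 × 3.9922% = 10.01%

10.01%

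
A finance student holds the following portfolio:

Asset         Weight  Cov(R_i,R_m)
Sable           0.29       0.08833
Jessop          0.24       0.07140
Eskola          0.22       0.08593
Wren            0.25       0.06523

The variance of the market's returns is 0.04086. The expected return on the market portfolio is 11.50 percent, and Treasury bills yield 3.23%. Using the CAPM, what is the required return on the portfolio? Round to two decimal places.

β_Sable = 0.08833 / 0.04086 = 2.1618
β_Jessop = 0.07140 / 0.04086 = 1.7474
β_Eskola = 0.08593 / 0.04086 = 2.1030
β_Wren = 0.06523 / 0.04086 = 1.5964
β_P = Σ w_i β_i = 0.29×2.1618 + 0.24×1.7474 + 0.22×2.1030 + 0.25×1.5964 = 1.9081
MRP = 11.50% − 3.23% = 8.27%
E(R_P) = R_f + β_P × MRP = 3.23% + 1.9081 × 8.27% = 19.01%

19.01%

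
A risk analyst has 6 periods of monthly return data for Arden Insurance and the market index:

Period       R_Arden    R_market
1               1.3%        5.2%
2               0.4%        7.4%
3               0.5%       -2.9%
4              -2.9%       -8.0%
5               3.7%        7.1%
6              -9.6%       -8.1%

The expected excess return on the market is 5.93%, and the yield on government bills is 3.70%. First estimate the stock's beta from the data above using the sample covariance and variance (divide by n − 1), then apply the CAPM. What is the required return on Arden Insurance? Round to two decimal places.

Mean R_i = (1.3 + 0.4 + 0.5 − 2.9 + 3.7 − 9.6) / 6 = -1.1000%
Mean R_m = (5.2 + 7.4 − 2.9 − 8.0 + 7.1 − 8.1) / 6 = 0.1167%
Σ(R_i − R̄_i)(R_m − R̄_m) = 136.2700  ⇒  Cov = 136.2700 / 5 = 27.2540
Σ(R_m − R̄_m)² = 270.1483  ⇒  Var(R_m) = 270.1483 / 5 = 54.0297
β = Cov / Var(R_m) = 27.2540 / 54.0297 = 0.5044
E(R) = R_f + β × MRP = 3.70% + 0.5044 × 5.93% = 6.69%

6.69%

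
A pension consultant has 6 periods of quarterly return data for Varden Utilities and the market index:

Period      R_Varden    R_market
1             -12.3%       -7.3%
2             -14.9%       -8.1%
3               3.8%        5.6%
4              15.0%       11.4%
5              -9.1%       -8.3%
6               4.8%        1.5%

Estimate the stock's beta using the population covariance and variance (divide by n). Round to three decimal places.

1.368

Mean R_i = (-12.3 − 14.9 + 3.8 + 15.0 − 9.1 + 4.8) / 6 = -2.1167%
Mean R_m = (-7.3 − 8.1 + 5.6 + 11.4 − 8.3 + 1.5) / 6 = -0.8667%
Σ(R_i − R̄_i)(R_m − R̄_m) = 474.4833  ⇒  Cov = 474.4833 / 6 = 79.0806
Σ(R_m − R̄_m)² = 346.8533  ⇒  Var(R_m) = 346.8533 / 6 = 57.8089
β = Cov / Var(R_m) = 79.0806 / 57.8089 = 1.3680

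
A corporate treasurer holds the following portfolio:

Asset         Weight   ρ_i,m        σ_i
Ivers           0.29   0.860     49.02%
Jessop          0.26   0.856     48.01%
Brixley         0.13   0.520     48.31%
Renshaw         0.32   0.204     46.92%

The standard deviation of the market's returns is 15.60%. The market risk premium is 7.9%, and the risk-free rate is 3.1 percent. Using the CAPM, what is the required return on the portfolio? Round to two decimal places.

17.91%

β_Ivers = 0.860 × 49.02% / 15.60% = 2.7024
β_Jessop = 0.856 × 48.01% / 15.60% = 2.6344
β_Brixley = 0.520 × 48.31% / 15.60% = 1.6103
β_Renshaw = 0.204 × 46.92% / 15.60% = 0.6136
β_P = Σ w_i β_i = 0.29×2.7024 + 0.26×2.6344 + 0.13×1.6103 + 0.32×0.6136 = 1.8743
E(R_P) = R_f + β_P × MRP = 3.1% + 1.8743 × 7.9% = 17.91%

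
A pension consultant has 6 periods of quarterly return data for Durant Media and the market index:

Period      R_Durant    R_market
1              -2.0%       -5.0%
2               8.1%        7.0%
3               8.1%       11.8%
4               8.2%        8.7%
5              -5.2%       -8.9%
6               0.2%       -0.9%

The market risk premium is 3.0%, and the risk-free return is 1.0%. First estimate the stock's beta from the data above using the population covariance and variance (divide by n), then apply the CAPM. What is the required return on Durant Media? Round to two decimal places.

3.13%

Mean R_i = (-2.0 + 8.1 + 8.1 + 8.2 − 5.2 + 0.2) / 6 = 2.9000%
Mean R_m = (-5.0 + 7.0 + 11.8 + 8.7 − 8.9 − 0.9) / 6 = 2.1167%
Σ(R_i − R̄_i)(R_m − R̄_m) = 242.8900  ⇒  Cov = 242.8900 / 6 = 40.4817
Σ(R_m − R̄_m)² = 342.0683  ⇒  Var(R_m) = 342.0683 / 6 = 57.0114
β = Cov / Var(R_m) = 40.4817 / 57.0114 = 0.7101
E(R) = R_f + β × MRP = 1.0% + 0.7101 × 3.0% = 3.13%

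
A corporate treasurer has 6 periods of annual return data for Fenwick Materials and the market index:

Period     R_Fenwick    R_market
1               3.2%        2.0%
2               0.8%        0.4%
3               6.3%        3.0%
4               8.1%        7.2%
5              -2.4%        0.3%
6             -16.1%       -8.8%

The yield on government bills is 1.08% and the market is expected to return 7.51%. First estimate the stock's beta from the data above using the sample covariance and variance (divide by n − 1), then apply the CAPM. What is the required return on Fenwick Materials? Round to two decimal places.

Mean R_i = (3.2 + 0.8 + 6.3 + 8.1 − 2.4 − 16.1) / 6 = -0.0167%
Mean R_m = (2.0 + 0.4 + 3.0 + 7.2 + 0.3 − 8.8) / 6 = 0.6833%
Σ(R_i − R̄_i)(R_m − R̄_m) = 224.9683  ⇒  Cov = 224.9683 / 5 = 44.9937
Σ(R_m − R̄_m)² = 139.7283  ⇒  Var(R_m) = 139.7283 / 5 = 27.9457
β = Cov / Var(R_m) = 44.9937 / 27.9457 = 1.6100
MRP = 7.51% − 1.08% = 6.43%
E(R) = R_f + β × MRP = 1.08% + 1.6100 × 6.43% = 11.43%

11.43%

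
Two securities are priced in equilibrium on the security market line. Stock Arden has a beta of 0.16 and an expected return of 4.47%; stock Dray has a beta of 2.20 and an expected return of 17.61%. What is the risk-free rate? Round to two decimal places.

3.44%

Both satisfy E(R) = R_f + β·MRP, so the slope of the SML is
MRP = (17.61% − 4.47%) / (2.20 − 0.16) = 13.14% / 2.04 = 6.4412%
R_f = E(R_Arden) − β_Arden·MRP = 4.47% − 0.16 × 6.4412% = 3.4394%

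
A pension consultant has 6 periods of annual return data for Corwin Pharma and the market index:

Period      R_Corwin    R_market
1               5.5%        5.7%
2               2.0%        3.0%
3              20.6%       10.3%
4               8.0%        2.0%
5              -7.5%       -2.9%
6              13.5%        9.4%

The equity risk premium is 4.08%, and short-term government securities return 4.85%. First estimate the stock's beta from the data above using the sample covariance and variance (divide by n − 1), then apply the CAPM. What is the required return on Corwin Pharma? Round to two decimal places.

12.23%

Mean R_i = (5.5 + 2.0 + 20.6 + 8.0 − 7.5 + 13.5) / 6 = 7.0167%
Mean R_m = (5.7 + 3.0 + 10.3 + 2.0 − 2.9 + 9.4) / 6 = 4.5833%
Σ(R_i − R̄_i)(R_m − R̄_m) = 221.2217  ⇒  Cov = 221.2217 / 5 = 44.2443
Σ(R_m − R̄_m)² = 122.3083  ⇒  Var(R_m) = 122.3083 / 5 = 24.4617
β = Cov / Var(R_m) = 44.2443 / 24.4617 = 1.8087
E(R) = R_f + β × MRP = 4.85% + 1.8087 × 4.08% = 12.23%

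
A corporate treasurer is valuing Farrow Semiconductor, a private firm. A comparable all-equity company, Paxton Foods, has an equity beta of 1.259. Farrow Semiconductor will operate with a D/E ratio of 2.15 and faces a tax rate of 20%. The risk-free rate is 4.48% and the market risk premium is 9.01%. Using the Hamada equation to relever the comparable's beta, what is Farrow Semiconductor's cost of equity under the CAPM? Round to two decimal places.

35.33%

β_L = β_U × [1 + (1 − t)(D/E)] = 1.259 × [1 + (1 − 0.20) × 2.15]
    = 1.259 × [1 + 0.80 × 2.15] = 1.259 × 2.7200 = 3.4245
E(R) = R_f + β_L × MRP = 4.48% + 3.4245 × 9.01% = 35.33%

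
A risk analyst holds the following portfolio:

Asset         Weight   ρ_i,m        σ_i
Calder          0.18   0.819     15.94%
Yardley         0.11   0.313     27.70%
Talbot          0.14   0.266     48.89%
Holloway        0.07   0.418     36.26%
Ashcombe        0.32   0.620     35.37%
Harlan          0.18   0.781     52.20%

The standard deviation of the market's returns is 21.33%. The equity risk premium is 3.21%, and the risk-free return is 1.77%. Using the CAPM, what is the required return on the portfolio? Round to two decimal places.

4.86%

β_Calder = 0.819 × 15.94% / 21.33% = 0.6120
β_Yardley = 0.313 × 27.70% / 21.33% = 0.4065
β_Talbot = 0.266 × 48.89% / 21.33% = 0.6097
β_Holloway = 0.418 × 36.26% / 21.33% = 0.7106
β_Ashcombe = 0.620 × 35.37% / 21.33% = 1.0281
β_Harlan = 0.781 × 52.20% / 21.33% = 1.9113
β_P = Σ w_i β_i = 0.18×0.6120 + 0.11×0.4065 + 0.14×0.6097 + 0.07×0.7106 + 0.32×1.0281 + 0.18×1.9113 = 0.9630
E(R_P) = R_f + β_P × MRP = 1.77% + 0.9630 × 3.21% = 4.86%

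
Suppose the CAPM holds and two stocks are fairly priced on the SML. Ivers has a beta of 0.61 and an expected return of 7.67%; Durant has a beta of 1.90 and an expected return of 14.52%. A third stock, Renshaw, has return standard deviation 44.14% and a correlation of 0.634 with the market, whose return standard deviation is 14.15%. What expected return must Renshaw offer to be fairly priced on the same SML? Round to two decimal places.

MRP = (14.52% − 7.67%) / (1.90 − 0.61) = 5.3101%
R_f = 7.67% − 0.61 × 5.3101% = 4.4308%
β_Renshaw = ρ·σ_i/σ_m = 0.634 × 44.14 / 14.15 = 1.9777
E(R_Renshaw) = R_f + β × MRP = 4.4308% + 1.9777 × 5.3101% = 14.93%

14.93%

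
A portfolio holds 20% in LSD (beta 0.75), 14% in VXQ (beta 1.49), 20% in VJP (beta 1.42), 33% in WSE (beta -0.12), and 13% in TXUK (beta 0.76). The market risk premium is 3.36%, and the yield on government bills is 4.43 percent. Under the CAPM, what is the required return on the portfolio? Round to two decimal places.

6.79%

β_P = Σ w_i β_i = 0.20×0.75 + 0.14×1.49 + 0.20×1.42 + 0.33×-0.12 + 0.13×0.76 = 0.7018
E(R_P) = R_f + β_P × MRP = 4.43% + 0.7018 × 3.36% = 6.79%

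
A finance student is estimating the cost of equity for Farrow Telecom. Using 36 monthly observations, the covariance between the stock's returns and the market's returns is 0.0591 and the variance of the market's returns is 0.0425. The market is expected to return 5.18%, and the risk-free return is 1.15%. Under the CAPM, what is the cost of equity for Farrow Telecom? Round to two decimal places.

6.75%

β = Cov(R_i, R_m) / Var(R_m) = 0.0591 / 0.0425 = 1.3906
MRP = 5.18% − 1.15% = 4.03%
E(R) = R_f + β × MRP = 1.15% + 1.3906 × 4.03% = 6.75%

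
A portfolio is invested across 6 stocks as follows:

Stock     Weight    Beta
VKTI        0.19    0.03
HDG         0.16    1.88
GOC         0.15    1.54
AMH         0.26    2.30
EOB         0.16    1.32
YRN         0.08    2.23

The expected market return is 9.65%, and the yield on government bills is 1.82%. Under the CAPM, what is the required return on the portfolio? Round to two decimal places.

β_P = Σ w_i β_i = 0.19×0.03 + 0.16×1.88 + 0.15×1.54 + 0.26×2.30 + 0.16×1.32 + 0.08×2.23 = 1.5251
MRP = 9.65% − 1.82% = 7.83%
E(R_P) = R_f + β_P × MRP = 1.82% + 1.5251 × 7.83% = 13.76%

13.76%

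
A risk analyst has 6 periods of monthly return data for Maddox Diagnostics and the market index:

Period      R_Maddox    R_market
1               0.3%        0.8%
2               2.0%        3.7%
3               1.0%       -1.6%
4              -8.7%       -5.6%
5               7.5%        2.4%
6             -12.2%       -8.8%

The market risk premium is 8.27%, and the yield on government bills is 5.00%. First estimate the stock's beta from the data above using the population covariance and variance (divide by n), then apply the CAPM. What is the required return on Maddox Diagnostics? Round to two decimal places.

16.58%

Mean R_i = (0.3 + 2.0 + 1.0 − 8.7 + 7.5 − 12.2) / 6 = -1.6833%
Mean R_m = (0.8 + 3.7 − 1.6 − 5.6 + 2.4 − 8.8) / 6 = -1.5167%
Σ(R_i − R̄_i)(R_m − R̄_m) = 164.8017  ⇒  Cov = 164.8017 / 6 = 27.4670
Σ(R_m − R̄_m)² = 117.6483  ⇒  Var(R_m) = 117.6483 / 6 = 19.6081
β = Cov / Var(R_m) = 27.4670 / 19.6081 = 1.4008
E(R) = R_f + β × MRP = 5.00% + 1.4008 × 8.27% = 16.58%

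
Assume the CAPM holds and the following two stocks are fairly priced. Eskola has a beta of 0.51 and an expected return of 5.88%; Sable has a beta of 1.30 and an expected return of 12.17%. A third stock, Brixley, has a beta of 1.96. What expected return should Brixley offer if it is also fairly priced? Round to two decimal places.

MRP (SML slope) = (12.17% − 5.88%) / (1.30 − 0.51) = 6.29% / 0.79 = 7.9620%
R_f (intercept) = 5.88% − 0.51 × 7.9620% = 1.8194%
E(R_Brixley) = R_f + β × MRP = 1.8194% + 1.96 × 7.9620% = 17.42%

17.42%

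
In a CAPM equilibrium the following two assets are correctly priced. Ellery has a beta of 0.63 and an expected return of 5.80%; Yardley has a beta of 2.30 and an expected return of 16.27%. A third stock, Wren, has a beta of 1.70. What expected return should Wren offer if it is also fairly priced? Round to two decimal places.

12.51%

MRP (SML slope) = (16.27% − 5.80%) / (2.30 − 0.63) = 10.47% / 1.67 = 6.2695%
R_f (intercept) = 5.80% − 0.63 × 6.2695% = 1.8502%
E(R_Wren) = R_f + β × MRP = 1.8502% + 1.70 × 6.2695% = 12.51%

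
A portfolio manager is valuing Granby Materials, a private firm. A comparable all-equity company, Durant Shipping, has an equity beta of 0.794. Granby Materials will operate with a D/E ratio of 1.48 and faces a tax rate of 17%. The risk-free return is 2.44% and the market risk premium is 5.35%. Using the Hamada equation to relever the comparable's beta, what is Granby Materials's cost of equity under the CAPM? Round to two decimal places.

β_L = β_U × [1 + (1 − t)(D/E)] = 0.794 × [1 + (1 − 0.17) × 1.48]
    = 0.794 × [1 + 0.83 × 1.48] = 0.794 × 2.2284 = 1.7693
E(R) = R_f + β_L × MRP = 2.44% + 1.7693 × 5.35% = 11.91%

11.91%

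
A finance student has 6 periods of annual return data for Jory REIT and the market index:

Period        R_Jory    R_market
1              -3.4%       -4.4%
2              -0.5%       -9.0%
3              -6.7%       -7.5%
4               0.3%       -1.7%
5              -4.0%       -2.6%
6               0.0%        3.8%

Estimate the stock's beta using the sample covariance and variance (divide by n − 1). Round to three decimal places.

Mean R_i = (-3.4 − 0.5 − 6.7 + 0.3 − 4.0 + 0.0) / 6 = -2.3833%
Mean R_m = (-4.4 − 9.0 − 7.5 − 1.7 − 2.6 + 3.8) / 6 = -3.5667%
Σ(R_i − R̄_i)(R_m − R̄_m) = 28.5967  ⇒  Cov = 28.5967 / 5 = 5.7193
Σ(R_m − R̄_m)² = 104.3733  ⇒  Var(R_m) = 104.3733 / 5 = 20.8747
β = Cov / Var(R_m) = 5.7193 / 20.8747 = 0.2740

0.274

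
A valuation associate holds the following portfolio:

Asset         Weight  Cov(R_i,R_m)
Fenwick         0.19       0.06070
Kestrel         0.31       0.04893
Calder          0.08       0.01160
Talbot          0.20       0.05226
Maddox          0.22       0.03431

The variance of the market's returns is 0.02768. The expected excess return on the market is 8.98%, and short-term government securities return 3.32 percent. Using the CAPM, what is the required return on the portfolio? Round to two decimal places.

β_Fenwick = 0.06070 / 0.02768 = 2.1929
β_Kestrel = 0.04893 / 0.02768 = 1.7677
β_Calder = 0.01160 / 0.02768 = 0.4191
β_Talbot = 0.05226 / 0.02768 = 1.8880
β_Maddox = 0.03431 / 0.02768 = 1.2395
β_P = Σ w_i β_i = 0.19×2.1929 + 0.31×1.7677 + 0.08×0.4191 + 0.20×1.8880 + 0.22×1.2395 = 1.6485
E(R_P) = R_f + β_P × MRP = 3.32% + 1.6485 × 8.98% = 18.12%

18.12%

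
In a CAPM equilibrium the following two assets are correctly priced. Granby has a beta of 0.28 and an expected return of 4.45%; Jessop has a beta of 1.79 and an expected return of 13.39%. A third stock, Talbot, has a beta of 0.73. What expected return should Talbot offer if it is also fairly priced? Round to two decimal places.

MRP (SML slope) = (13.39% − 4.45%) / (1.79 − 0.28) = 8.94% / 1.51 = 5.9205%
R_f (intercept) = 4.45% − 0.28 × 5.9205% = 2.7923%
E(R_Talbot) = R_f + β × MRP = 2.7923% + 0.73 × 5.9205% = 7.11%

7.11%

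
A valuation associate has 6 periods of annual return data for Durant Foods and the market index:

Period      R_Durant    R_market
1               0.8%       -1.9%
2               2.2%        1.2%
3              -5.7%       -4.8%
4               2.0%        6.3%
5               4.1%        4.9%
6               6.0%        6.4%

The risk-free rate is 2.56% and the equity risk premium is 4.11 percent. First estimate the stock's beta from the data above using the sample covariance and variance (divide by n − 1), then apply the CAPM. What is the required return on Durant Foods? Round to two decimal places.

Mean R_i = (0.8 + 2.2 − 5.7 + 2.0 + 4.1 + 6.0) / 6 = 1.5667%
Mean R_m = (-1.9 + 1.2 − 4.8 + 6.3 + 4.9 + 6.4) / 6 = 2.0167%
Σ(R_i − R̄_i)(R_m − R̄_m) = 80.6133  ⇒  Cov = 80.6133 / 5 = 16.1227
Σ(R_m − R̄_m)² = 108.3483  ⇒  Var(R_m) = 108.3483 / 5 = 21.6697
β = Cov / Var(R_m) = 16.1227 / 21.6697 = 0.7440
E(R) = R_f + β × MRP = 2.56% + 0.7440 × 4.11% = 5.62%

5.62%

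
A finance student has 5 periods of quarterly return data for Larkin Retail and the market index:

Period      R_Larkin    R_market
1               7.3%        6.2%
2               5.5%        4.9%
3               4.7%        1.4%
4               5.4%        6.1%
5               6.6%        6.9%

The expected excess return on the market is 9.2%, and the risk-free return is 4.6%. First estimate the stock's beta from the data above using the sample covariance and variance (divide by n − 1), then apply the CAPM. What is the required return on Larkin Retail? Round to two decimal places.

Mean R_i = (7.3 + 5.5 + 4.7 + 5.4 + 6.6) / 5 = 5.9000%
Mean R_m = (6.2 + 4.9 + 1.4 + 6.1 + 6.9) / 5 = 5.1000%
Σ(R_i − R̄_i)(R_m − R̄_m) = 6.8200  ⇒  Cov = 6.8200 / 4 = 1.7050
Σ(R_m − R̄_m)² = 19.1800  ⇒  Var(R_m) = 19.1800 / 4 = 4.7950
β = Cov / Var(R_m) = 1.7050 / 4.7950 = 0.3556
E(R) = R_f + β × MRP = 4.6% + 0.3556 × 9.2% = 7.87%

7.87%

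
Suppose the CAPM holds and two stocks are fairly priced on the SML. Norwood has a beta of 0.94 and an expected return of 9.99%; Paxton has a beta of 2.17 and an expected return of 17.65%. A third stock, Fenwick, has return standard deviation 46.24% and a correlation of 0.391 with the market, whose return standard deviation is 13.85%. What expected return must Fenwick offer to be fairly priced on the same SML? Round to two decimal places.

12.27%

MRP = (17.65% − 9.99%) / (2.17 − 0.94) = 6.2276%
R_f = 9.99% − 0.94 × 6.2276% = 4.1361%
β_Fenwick = ρ·σ_i/σ_m = 0.391 × 46.24 / 13.85 = 1.3054
E(R_Fenwick) = R_f + β × MRP = 4.1361% + 1.3054 × 6.2276% = 12.27%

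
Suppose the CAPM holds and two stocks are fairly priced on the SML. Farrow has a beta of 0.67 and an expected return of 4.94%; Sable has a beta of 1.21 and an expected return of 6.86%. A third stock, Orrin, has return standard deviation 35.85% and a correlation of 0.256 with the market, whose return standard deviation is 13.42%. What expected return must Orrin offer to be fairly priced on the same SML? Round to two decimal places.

MRP = (6.86% − 4.94%) / (1.21 − 0.67) = 3.5556%
R_f = 4.94% − 0.67 × 3.5556% = 2.5577%
β_Orrin = ρ·σ_i/σ_m = 0.256 × 35.85 / 13.42 = 0.6839
E(R_Orrin) = R_f + β × MRP = 2.5577% + 0.6839 × 3.5556% = 4.99%

4.99%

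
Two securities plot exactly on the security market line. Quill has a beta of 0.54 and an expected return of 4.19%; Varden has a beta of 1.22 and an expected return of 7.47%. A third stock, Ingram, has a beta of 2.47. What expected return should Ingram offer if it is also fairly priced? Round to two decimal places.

MRP (SML slope) = (7.47% − 4.19%) / (1.22 − 0.54) = 3.28% / 0.68 = 4.8235%
R_f (intercept) = 4.19% − 0.54 × 4.8235% = 1.5853%
E(R_Ingram) = R_f + β × MRP = 1.5853% + 2.47 × 4.8235% = 13.50%

13.50%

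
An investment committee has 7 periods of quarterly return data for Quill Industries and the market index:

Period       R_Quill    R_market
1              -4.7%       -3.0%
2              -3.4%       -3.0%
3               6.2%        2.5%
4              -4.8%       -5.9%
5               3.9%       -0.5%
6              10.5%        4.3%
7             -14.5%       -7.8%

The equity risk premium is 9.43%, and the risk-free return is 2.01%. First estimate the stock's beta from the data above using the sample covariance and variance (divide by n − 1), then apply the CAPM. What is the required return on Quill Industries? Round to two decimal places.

Mean R_i = (-4.7 − 3.4 + 6.2 − 4.8 + 3.9 + 10.5 − 14.5) / 7 = -0.9714%
Mean R_m = (-3.0 − 3.0 + 2.5 − 5.9 − 0.5 + 4.3 − 7.8) / 7 = -1.9143%
Σ(R_i − R̄_i)(R_m − R̄_m) = 211.4029  ⇒  Cov = 211.4029 / 6 = 35.2338
Σ(R_m − R̄_m)² = 112.9886  ⇒  Var(R_m) = 112.9886 / 6 = 18.8314
β = Cov / Var(R_m) = 35.2338 / 18.8314 = 1.8710
E(R) = R_f + β × MRP = 2.01% + 1.8710 × 9.43% = 19.65%

19.65%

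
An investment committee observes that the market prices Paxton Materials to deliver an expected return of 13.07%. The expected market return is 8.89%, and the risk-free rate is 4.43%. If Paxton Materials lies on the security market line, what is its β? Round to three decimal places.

MRP = 8.89% − 4.43% = 4.46%
β = (E(R) − R_f) / MRP = (13.07% − 4.43%) / 4.46% = 8.64% / 4.46% = 1.937

1.937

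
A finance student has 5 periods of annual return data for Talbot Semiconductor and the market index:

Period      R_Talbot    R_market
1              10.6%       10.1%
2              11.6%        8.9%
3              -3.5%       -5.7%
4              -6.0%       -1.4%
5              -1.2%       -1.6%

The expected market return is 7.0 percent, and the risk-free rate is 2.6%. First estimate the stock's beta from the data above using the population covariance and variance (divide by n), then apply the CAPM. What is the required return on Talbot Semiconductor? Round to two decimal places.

Mean R_i = (10.6 + 11.6 − 3.5 − 6.0 − 1.2) / 5 = 2.3000%
Mean R_m = (10.1 + 8.9 − 5.7 − 1.4 − 1.6) / 5 = 2.0600%
Σ(R_i − R̄_i)(R_m − R̄_m) = 216.8800  ⇒  Cov = 216.8800 / 5 = 43.3760
Σ(R_m − R̄_m)² = 197.0120  ⇒  Var(R_m) = 197.0120 / 5 = 39.4024
β = Cov / Var(R_m) = 43.3760 / 39.4024 = 1.1008
MRP = 7.0% − 2.6% = 4.40%
E(R) = R_f + β × MRP = 2.6% + 1.1008 × 4.4% = 7.44%

7.44%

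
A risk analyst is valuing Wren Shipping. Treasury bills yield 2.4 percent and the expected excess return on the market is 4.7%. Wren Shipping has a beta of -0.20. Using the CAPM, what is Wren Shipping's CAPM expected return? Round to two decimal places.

1.46%

E(R) = R_f + β × MRP = 2.4% + -0.20 × 4.7% = 1.46%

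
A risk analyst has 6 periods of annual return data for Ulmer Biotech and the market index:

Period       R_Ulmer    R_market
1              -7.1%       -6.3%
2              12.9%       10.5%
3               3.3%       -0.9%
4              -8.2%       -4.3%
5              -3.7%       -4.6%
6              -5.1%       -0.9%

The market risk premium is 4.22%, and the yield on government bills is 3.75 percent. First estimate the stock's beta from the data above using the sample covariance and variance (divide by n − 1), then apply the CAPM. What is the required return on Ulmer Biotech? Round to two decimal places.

8.92%

Mean R_i = (-7.1 + 12.9 + 3.3 − 8.2 − 3.7 − 5.1) / 6 = -1.3167%
Mean R_m = (-6.3 + 10.5 − 0.9 − 4.3 − 4.6 − 0.9) / 6 = -1.0833%
Σ(R_i − R̄_i)(R_m − R̄_m) = 225.5217  ⇒  Cov = 225.5217 / 5 = 45.1043
Σ(R_m − R̄_m)² = 184.1683  ⇒  Var(R_m) = 184.1683 / 5 = 36.8337
β = Cov / Var(R_m) = 45.1043 / 36.8337 = 1.2245
E(R) = R_f + β × MRP = 3.75% + 1.2245 × 4.22% = 8.92%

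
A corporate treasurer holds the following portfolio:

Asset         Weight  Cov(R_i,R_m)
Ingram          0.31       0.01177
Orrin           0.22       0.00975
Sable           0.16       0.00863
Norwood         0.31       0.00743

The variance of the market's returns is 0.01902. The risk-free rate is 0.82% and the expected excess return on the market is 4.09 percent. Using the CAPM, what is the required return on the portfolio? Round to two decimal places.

β_Ingram = 0.01177 / 0.01902 = 0.6188
β_Orrin = 0.00975 / 0.01902 = 0.5126
β_Sable = 0.00863 / 0.01902 = 0.4537
β_Norwood = 0.00743 / 0.01902 = 0.3906
β_P = Σ w_i β_i = 0.31×0.6188 + 0.22×0.5126 + 0.16×0.4537 + 0.31×0.3906 = 0.4983
E(R_P) = R_f + β_P × MRP = 0.82% + 0.4983 × 4.09% = 2.86%

2.86%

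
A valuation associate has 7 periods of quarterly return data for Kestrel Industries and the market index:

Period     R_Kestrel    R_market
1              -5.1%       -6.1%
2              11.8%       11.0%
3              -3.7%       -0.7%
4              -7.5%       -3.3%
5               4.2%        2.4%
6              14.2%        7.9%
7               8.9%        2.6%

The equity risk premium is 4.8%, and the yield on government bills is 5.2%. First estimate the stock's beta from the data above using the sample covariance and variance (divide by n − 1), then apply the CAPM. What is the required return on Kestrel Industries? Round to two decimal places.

11.58%

Mean R_i = (-5.1 + 11.8 − 3.7 − 7.5 + 4.2 + 14.2 + 8.9) / 7 = 3.2571%
Mean R_m = (-6.1 + 11.0 − 0.7 − 3.3 + 2.4 + 7.9 + 2.6) / 7 = 1.9714%
Σ(R_i − R̄_i)(R_m − R̄_m) = 288.7014  ⇒  Cov = 288.7014 / 6 = 48.1169
Σ(R_m − R̄_m)² = 217.3143  ⇒  Var(R_m) = 217.3143 / 6 = 36.2191
β = Cov / Var(R_m) = 48.1169 / 36.2191 = 1.3285
E(R) = R_f + β × MRP = 5.2% + 1.3285 × 4.8% = 11.58%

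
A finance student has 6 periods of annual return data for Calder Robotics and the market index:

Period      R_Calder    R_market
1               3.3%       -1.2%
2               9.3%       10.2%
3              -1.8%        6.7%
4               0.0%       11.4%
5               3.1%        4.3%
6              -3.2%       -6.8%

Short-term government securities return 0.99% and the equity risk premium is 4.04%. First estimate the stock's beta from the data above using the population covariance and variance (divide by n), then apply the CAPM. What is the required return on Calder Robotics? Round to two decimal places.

Mean R_i = (3.3 + 9.3 − 1.8 + 0.0 + 3.1 − 3.2) / 6 = 1.7833%
Mean R_m = (-1.2 + 10.2 + 6.7 + 11.4 + 4.3 − 6.8) / 6 = 4.1000%
Σ(R_i − R̄_i)(R_m − R̄_m) = 70.0600  ⇒  Cov = 70.0600 / 6 = 11.6767
Σ(R_m − R̄_m)² = 244.2000  ⇒  Var(R_m) = 244.2000 / 6 = 40.7000
β = Cov / Var(R_m) = 11.6767 / 40.7000 = 0.2869
E(R) = R_f + β × MRP = 0.99% + 0.2869 × 4.04% = 2.15%

2.15%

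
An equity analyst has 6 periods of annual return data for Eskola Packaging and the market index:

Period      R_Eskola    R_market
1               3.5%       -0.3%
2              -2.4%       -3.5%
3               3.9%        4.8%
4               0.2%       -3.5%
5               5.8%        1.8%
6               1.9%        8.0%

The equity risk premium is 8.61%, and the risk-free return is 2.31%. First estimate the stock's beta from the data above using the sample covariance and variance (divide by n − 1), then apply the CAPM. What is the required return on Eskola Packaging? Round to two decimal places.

Mean R_i = (3.5 − 2.4 + 3.9 + 0.2 + 5.8 + 1.9) / 6 = 2.1500%
Mean R_m = (-0.3 − 3.5 + 4.8 − 3.5 + 1.8 + 8.0) / 6 = 1.2167%
Σ(R_i − R̄_i)(R_m − R̄_m) = 35.3150  ⇒  Cov = 35.3150 / 5 = 7.0630
Σ(R_m − R̄_m)² = 105.9883  ⇒  Var(R_m) = 105.9883 / 5 = 21.1977
β = Cov / Var(R_m) = 7.0630 / 21.1977 = 0.3332
E(R) = R_f + β × MRP = 2.31% + 0.3332 × 8.61% = 5.18%

5.18%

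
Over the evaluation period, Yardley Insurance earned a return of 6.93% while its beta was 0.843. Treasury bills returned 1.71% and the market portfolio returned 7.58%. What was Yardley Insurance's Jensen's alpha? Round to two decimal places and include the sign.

Market excess return = 7.58% − 1.71% = 5.87%
CAPM benchmark = R_f + β(R_m − R_f) = 1.71% + 0.843 × 5.87% = 6.65841%
α = actual − benchmark = 6.93% − 6.65841% = +0.27%

+0.27%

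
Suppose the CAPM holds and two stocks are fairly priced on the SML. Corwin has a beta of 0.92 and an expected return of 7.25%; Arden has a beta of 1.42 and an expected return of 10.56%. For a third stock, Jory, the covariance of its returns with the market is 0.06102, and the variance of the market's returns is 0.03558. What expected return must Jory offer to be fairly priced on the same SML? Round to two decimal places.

12.51%

MRP = (10.56% − 7.25%) / (1.42 − 0.92) = 6.6200%
R_f = 7.25% − 0.92 × 6.6200% = 1.1596%
β_Jory = Cov / Var(R_m) = 0.06102 / 0.03558 = 1.7150
E(R_Jory) = R_f + β × MRP = 1.1596% + 1.7150 × 6.6200% = 12.51%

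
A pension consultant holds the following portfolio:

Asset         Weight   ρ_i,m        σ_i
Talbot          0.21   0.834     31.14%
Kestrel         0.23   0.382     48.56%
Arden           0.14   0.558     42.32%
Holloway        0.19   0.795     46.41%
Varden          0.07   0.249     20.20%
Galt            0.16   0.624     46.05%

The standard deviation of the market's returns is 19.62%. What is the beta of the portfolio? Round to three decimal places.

β_Talbot = 0.834 × 31.14% / 19.62% = 1.3237
β_Kestrel = 0.382 × 48.56% / 19.62% = 0.9455
β_Arden = 0.558 × 42.32% / 19.62% = 1.2036
β_Holloway = 0.795 × 46.41% / 19.62% = 1.8805
β_Varden = 0.249 × 20.20% / 19.62% = 0.2564
β_Galt = 0.624 × 46.05% / 19.62% = 1.4646
β_P = Σ w_i β_i = 0.21×1.3237 + 0.23×0.9455 + 0.14×1.2036 + 0.19×1.8805 + 0.07×0.2564 + 0.16×1.4646 = 1.2735

1.274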